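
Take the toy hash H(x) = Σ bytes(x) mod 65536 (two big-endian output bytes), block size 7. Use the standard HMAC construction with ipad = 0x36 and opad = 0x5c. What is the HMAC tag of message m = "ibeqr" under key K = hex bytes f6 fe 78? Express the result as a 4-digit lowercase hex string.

Key hex bytes f6 fe 78 is 3 bytes ≤ B = 7; zero-pad to 7 bytes: K' = f6 fe 78 00 00 00 00.
K' ⊕ ipad = c0 c8 4e 36 36 36 36.  K' ⊕ opad = aa a2 24 5c 5c 5c 5c.
Inner input = (K'⊕ipad) ∥ m = c0 c8 4e 36 36 36 36 ∥ 69 62 65 71 72.
Inner hash: sum = 192+200+78+54+54+54+54+105+98+101+113+114 = 1217 → 04 c1.
Outer input = (K'⊕opad) ∥ inner = aa a2 24 5c 5c 5c 5c ∥ 04 c1.
Outer hash (tag): sum = 170+162+36+92+92+92+92+4+193 = 933 → 03 a5.

03a5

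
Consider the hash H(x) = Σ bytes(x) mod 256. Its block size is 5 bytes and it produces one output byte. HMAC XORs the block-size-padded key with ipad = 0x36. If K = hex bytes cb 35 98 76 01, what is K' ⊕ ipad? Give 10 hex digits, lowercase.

Key hex bytes cb 35 98 76 01 is exactly B = 5 bytes: K' = cb 35 98 76 01.
XOR each byte with 0x36: cb⊕36=fd, 35⊕36=03, 98⊕36=ae, 76⊕36=40, 01⊕36=37.

fd03ae4037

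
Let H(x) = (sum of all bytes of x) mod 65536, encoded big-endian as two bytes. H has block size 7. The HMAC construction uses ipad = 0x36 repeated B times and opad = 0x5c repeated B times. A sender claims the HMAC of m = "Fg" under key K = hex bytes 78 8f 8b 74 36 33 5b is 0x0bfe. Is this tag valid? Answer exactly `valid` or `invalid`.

Key hex bytes 78 8f 8b 74 36 33 5b is exactly B = 7 bytes: K' = 78 8f 8b 74 36 33 5b.
K' ⊕ ipad = 4e b9 bd 42 00 05 6d; K' ⊕ opad = 24 d3 d7 28 6a 6f 07.
Inner hash: sum = 78+185+189+66+0+5+109+70+103 = 805 → 03 25.
Outer hash (recomputed tag): sum = 36+211+215+40+106+111+7+3+37 = 766 → 02 fe.
Recomputed tag = 02fe; claimed = 0bfe → mismatch.

invalid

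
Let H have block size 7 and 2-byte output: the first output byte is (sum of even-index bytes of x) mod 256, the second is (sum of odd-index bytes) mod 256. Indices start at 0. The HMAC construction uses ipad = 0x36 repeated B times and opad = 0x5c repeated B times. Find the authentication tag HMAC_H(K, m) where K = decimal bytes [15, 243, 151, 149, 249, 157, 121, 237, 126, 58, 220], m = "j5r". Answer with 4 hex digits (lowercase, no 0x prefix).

04e3

Key decimal bytes [15, 243, 151, 149, 249, 157, 121, 237, 126, 58, 220] = 0f f3 97 95 f9 9d 79 ed 7e 3a dc is 11 bytes > B = 7, so hash it first: H(key) = 72 4c, then zero-pad to 7 bytes: K' = 72 4c 00 00 00 00 00.
K' ⊕ ipad = 44 7a 36 36 36 36 36.  K' ⊕ opad = 2e 10 5c 5c 5c 5c 5c.
Inner input = (K'⊕ipad) ∥ m = 44 7a 36 36 36 36 36 ∥ 6a 35 72.
Inner hash: even-index sum = 283 mod 256 = 27; odd-index sum = 450 mod 256 = 194 → 1b c2.
Outer input = (K'⊕opad) ∥ inner = 2e 10 5c 5c 5c 5c 5c ∥ 1b c2.
Outer hash (tag): even-index sum = 516 mod 256 = 4; odd-index sum = 227 mod 256 = 227 → 04 e3.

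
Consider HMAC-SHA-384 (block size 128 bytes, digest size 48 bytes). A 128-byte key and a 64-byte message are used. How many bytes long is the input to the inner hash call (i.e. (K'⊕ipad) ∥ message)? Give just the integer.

192

Key is 128 ≤ 128 bytes, zero-padded: |K'| = 128.
Inner input = (K'⊕ipad) ∥ m → 128 + 64 = 192 bytes.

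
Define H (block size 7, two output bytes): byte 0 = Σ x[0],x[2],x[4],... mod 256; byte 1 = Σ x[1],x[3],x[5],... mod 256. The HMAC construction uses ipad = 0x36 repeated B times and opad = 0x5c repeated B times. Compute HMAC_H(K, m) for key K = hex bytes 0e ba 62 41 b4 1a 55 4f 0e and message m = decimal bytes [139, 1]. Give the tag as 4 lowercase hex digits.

3844

Key hex bytes 0e ba 62 41 b4 1a 55 4f 0e is 9 bytes > B = 7, so hash it first: H(key) = 87 64, then zero-pad to 7 bytes: K' = 87 64 00 00 00 00 00.
K' ⊕ ipad = b1 52 36 36 36 36 36.  K' ⊕ opad = db 38 5c 5c 5c 5c 5c.
Inner input = (K'⊕ipad) ∥ m = b1 52 36 36 36 36 36 ∥ 8b 01.
Inner hash: even-index sum = 340 mod 256 = 84; odd-index sum = 329 mod 256 = 73 → 54 49.
Outer input = (K'⊕opad) ∥ inner = db 38 5c 5c 5c 5c 5c ∥ 54 49.
Outer hash (tag): even-index sum = 568 mod 256 = 56; odd-index sum = 324 mod 256 = 68 → 38 44.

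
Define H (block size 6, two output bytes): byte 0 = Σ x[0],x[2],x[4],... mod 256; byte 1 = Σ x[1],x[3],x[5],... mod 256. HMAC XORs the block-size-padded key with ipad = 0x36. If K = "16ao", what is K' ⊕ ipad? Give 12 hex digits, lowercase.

070057593636

Key "16ao" = 31 36 61 6f is 4 bytes ≤ B = 6; zero-pad to 6 bytes: K' = 31 36 61 6f 00 00.
XOR each byte with 0x36: 31⊕36=07, 36⊕36=00, 61⊕36=57, 6f⊕36=59, 00⊕36=36, 00⊕36=36.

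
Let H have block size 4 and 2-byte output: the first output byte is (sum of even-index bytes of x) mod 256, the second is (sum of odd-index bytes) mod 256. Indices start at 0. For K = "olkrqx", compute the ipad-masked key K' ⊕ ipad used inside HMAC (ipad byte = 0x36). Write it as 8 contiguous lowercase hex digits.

7d603636

Key "olkrqx" = 6f 6c 6b 72 71 78 is 6 bytes > B = 4, so hash it first: H(key) = 4b 56, then zero-pad to 4 bytes: K' = 4b 56 00 00.
XOR each byte with 0x36: 4b⊕36=7d, 56⊕36=60, 00⊕36=36, 00⊕36=36.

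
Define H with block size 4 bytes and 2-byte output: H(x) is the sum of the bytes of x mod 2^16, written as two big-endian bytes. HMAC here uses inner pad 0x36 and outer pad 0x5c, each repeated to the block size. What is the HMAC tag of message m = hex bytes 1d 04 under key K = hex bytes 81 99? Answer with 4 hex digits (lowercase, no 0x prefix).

Key hex bytes 81 99 is 2 bytes ≤ B = 4; zero-pad to 4 bytes: K' = 81 99 00 00.
K' ⊕ ipad = b7 af 36 36.  K' ⊕ opad = dd c5 5c 5c.
Inner input = (K'⊕ipad) ∥ m = b7 af 36 36 ∥ 1d 04.
Inner hash: sum = 183+175+54+54+29+4 = 499 → 01 f3.
Outer input = (K'⊕opad) ∥ inner = dd c5 5c 5c ∥ 01 f3.
Outer hash (tag): sum = 221+197+92+92+1+243 = 846 → 03 4e.

034e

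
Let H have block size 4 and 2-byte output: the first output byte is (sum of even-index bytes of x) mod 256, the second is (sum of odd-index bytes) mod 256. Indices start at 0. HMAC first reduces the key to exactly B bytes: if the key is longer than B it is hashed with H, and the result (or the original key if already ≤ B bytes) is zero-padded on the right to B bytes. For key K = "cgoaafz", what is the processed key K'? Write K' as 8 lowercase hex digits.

ad2e0000

|K| = 7 > B = 4, so first hash the key.
H(K): even-index sum = 429 mod 256 = 173; odd-index sum = 302 mod 256 = 46 → ad 2e.
Zero-pad H(K) = ad 2e to 4 bytes: K' = ad 2e 00 00.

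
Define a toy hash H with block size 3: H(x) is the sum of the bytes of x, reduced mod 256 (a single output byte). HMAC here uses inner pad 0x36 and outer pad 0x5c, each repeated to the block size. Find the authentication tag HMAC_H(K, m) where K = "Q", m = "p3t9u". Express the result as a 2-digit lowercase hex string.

Key "Q" = 51 is 1 byte ≤ B = 3; zero-pad to 3 bytes: K' = 51 00 00.
K' ⊕ ipad = 67 36 36.  K' ⊕ opad = 0d 5c 5c.
Inner input = (K'⊕ipad) ∥ m = 67 36 36 ∥ 70 33 74 39 75.
Inner hash: sum = 103+54+54+112+51+116+57+117 = 664; mod 256 = 152 → 98.
Outer input = (K'⊕opad) ∥ inner = 0d 5c 5c ∥ 98.
Outer hash (tag): sum = 13+92+92+152 = 349; mod 256 = 93 → 5d.

5d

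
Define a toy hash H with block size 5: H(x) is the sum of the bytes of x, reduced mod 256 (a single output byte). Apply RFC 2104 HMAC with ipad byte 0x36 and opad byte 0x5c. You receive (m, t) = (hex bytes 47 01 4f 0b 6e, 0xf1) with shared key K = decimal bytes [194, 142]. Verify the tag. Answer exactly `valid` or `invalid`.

Key decimal bytes [194, 142] = c2 8e is 2 bytes ≤ B = 5; zero-pad to 5 bytes: K' = c2 8e 00 00 00.
K' ⊕ ipad = f4 b8 36 36 36; K' ⊕ opad = 9e d2 5c 5c 5c.
Inner hash: sum = 244+184+54+54+54+71+1+79+11+110 = 862; mod 256 = 94 → 5e.
Outer hash (recomputed tag): sum = 158+210+92+92+92+94 = 738; mod 256 = 226 → e2.
Recomputed tag = e2; claimed = f1 → mismatch.

invalid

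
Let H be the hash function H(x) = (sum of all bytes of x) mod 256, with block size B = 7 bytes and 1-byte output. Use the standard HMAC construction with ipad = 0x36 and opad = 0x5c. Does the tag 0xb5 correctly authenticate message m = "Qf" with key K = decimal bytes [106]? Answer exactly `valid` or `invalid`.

valid

Key decimal bytes [106] = 6a is 1 byte ≤ B = 7; zero-pad to 7 bytes: K' = 6a 00 00 00 00 00 00.
K' ⊕ ipad = 5c 36 36 36 36 36 36; K' ⊕ opad = 36 5c 5c 5c 5c 5c 5c.
Inner hash: sum = 92+54+54+54+54+54+54+81+102 = 599; mod 256 = 87 → 57.
Outer hash (recomputed tag): sum = 54+92+92+92+92+92+92+87 = 693; mod 256 = 181 → b5.
Recomputed tag = b5; claimed = b5 → match.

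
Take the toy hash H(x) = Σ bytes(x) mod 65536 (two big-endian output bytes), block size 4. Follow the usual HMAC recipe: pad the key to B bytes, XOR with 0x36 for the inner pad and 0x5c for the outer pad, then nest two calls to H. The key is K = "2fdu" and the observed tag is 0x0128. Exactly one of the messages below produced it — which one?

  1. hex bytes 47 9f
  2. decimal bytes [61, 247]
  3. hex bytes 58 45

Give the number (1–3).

2

Key "2fdu" = 32 66 64 75 is exactly B = 4 bytes: K' = 32 66 64 75.
K' ⊕ ipad = 04 50 52 43; K' ⊕ opad = 6e 3a 38 29.
m1: inner = H(04 50 52 43 47 9f) = 01 cf; tag = H(6e 3a 38 29 01 cf) = 01d9
m2: inner = H(04 50 52 43 3d f7) = 02 1d; tag = H(6e 3a 38 29 02 1d) = 0128 ← matches
m3: inner = H(04 50 52 43 58 45) = 01 86; tag = H(6e 3a 38 29 01 86) = 0190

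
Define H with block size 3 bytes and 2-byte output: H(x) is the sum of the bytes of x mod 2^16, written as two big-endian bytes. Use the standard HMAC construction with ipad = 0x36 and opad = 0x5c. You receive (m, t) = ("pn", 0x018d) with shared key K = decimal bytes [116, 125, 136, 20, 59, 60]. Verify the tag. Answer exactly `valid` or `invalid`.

Key decimal bytes [116, 125, 136, 20, 59, 60] = 74 7d 88 14 3b 3c is 6 bytes > B = 3, so hash it first: H(key) = 02 04, then zero-pad to 3 bytes: K' = 02 04 00.
K' ⊕ ipad = 34 32 36; K' ⊕ opad = 5e 58 5c.
Inner hash: sum = 52+50+54+112+110 = 378 → 01 7a.
Outer hash (recomputed tag): sum = 94+88+92+1+122 = 397 → 01 8d.
Recomputed tag = 018d; claimed = 018d → match.

valid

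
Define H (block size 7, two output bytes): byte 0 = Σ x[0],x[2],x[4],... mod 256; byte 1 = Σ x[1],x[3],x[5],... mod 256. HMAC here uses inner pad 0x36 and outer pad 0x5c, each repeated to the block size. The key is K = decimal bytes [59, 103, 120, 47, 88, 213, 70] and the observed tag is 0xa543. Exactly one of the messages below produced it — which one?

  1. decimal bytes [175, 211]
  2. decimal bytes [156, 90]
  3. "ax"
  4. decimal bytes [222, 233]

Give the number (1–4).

Key decimal bytes [59, 103, 120, 47, 88, 213, 70] = 3b 67 78 2f 58 d5 46 is exactly B = 7 bytes: K' = 3b 67 78 2f 58 d5 46.
K' ⊕ ipad = 0d 51 4e 19 6e e3 70; K' ⊕ opad = 67 3b 24 73 04 89 1a.
m1: inner = H(0d 51 4e 19 6e e3 70 af d3) = 0c fc; tag = H(67 3b 24 73 04 89 1a 0c fc) = a543 ← matches
m2: inner = H(0d 51 4e 19 6e e3 70 9c 5a) = 93 e9; tag = H(67 3b 24 73 04 89 1a 93 e9) = 92ca
m3: inner = H(0d 51 4e 19 6e e3 70 61 78) = b1 ae; tag = H(67 3b 24 73 04 89 1a b1 ae) = 57e8
m4: inner = H(0d 51 4e 19 6e e3 70 de e9) = 22 2b; tag = H(67 3b 24 73 04 89 1a 22 2b) = d459

1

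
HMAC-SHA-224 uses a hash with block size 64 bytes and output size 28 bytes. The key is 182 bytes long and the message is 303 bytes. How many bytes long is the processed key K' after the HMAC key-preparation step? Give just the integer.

Key is 182 > 64 bytes, so it is hashed to 28 bytes then zero-padded to 64: |K'| = 64.

64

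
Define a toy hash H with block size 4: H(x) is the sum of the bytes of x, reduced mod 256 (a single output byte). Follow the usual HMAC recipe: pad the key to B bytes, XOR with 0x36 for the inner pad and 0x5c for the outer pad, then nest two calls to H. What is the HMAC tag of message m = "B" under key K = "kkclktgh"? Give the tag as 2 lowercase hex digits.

Key "kkclktgh" = 6b 6b 63 6c 6b 74 67 68 is 8 bytes > B = 4, so hash it first: H(key) = 53, then zero-pad to 4 bytes: K' = 53 00 00 00.
K' ⊕ ipad = 65 36 36 36.  K' ⊕ opad = 0f 5c 5c 5c.
Inner input = (K'⊕ipad) ∥ m = 65 36 36 36 ∥ 42.
Inner hash: sum = 101+54+54+54+66 = 329; mod 256 = 73 → 49.
Outer input = (K'⊕opad) ∥ inner = 0f 5c 5c 5c ∥ 49.
Outer hash (tag): sum = 15+92+92+92+73 = 364; mod 256 = 108 → 6c.

6c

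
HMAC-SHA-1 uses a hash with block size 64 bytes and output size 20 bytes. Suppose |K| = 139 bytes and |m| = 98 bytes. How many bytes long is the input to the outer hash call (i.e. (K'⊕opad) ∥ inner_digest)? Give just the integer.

84

Key is 139 > 64 bytes, so it is hashed to 20 bytes then zero-padded to 64: |K'| = 64.
Outer input = (K'⊕opad) ∥ H(inner) → 64 + 20 = 84 bytes.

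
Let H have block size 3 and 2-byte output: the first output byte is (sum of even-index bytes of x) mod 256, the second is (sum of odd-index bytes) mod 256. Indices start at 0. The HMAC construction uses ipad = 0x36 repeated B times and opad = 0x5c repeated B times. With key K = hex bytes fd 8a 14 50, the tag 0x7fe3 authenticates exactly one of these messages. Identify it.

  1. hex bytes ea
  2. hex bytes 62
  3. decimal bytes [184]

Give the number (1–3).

1

Key hex bytes fd 8a 14 50 is 4 bytes > B = 3, so hash it first: H(key) = 11 da, then zero-pad to 3 bytes: K' = 11 da 00.
K' ⊕ ipad = 27 ec 36; K' ⊕ opad = 4d 86 5c.
m1: inner = H(27 ec 36 ea) = 5d d6; tag = H(4d 86 5c 5d d6) = 7fe3 ← matches
m2: inner = H(27 ec 36 62) = 5d 4e; tag = H(4d 86 5c 5d 4e) = f7e3
m3: inner = H(27 ec 36 b8) = 5d a4; tag = H(4d 86 5c 5d a4) = 4de3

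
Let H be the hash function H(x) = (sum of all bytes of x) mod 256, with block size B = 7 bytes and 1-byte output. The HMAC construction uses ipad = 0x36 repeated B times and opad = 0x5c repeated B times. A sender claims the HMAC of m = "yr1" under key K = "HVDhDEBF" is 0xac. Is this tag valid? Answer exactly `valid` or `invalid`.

Key "HVDhDEBF" = 48 56 44 68 44 45 42 46 is 8 bytes > B = 7, so hash it first: H(key) = 5b, then zero-pad to 7 bytes: K' = 5b 00 00 00 00 00 00.
K' ⊕ ipad = 6d 36 36 36 36 36 36; K' ⊕ opad = 07 5c 5c 5c 5c 5c 5c.
Inner hash: sum = 109+54+54+54+54+54+54+121+114+49 = 717; mod 256 = 205 → cd.
Outer hash (recomputed tag): sum = 7+92+92+92+92+92+92+205 = 764; mod 256 = 252 → fc.
Recomputed tag = fc; claimed = ac → mismatch.

invalid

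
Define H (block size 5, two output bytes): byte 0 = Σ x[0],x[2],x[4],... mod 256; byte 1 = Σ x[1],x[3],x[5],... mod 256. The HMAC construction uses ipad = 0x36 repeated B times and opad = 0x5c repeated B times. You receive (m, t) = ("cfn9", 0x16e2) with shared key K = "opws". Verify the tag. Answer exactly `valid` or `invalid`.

invalid

Key "opws" = 6f 70 77 73 is 4 bytes ≤ B = 5; zero-pad to 5 bytes: K' = 6f 70 77 73 00.
K' ⊕ ipad = 59 46 41 45 36; K' ⊕ opad = 33 2c 2b 2f 5c.
Inner hash: even-index sum = 367 mod 256 = 111; odd-index sum = 348 mod 256 = 92 → 6f 5c.
Outer hash (recomputed tag): even-index sum = 278 mod 256 = 22; odd-index sum = 202 mod 256 = 202 → 16 ca.
Recomputed tag = 16ca; claimed = 16e2 → mismatch.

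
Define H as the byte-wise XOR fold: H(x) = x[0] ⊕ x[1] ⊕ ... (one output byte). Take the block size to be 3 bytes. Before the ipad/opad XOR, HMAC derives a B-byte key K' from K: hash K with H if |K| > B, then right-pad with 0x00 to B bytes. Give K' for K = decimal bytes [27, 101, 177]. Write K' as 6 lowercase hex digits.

1b65b1

Key decimal bytes [27, 101, 177] = 1b 65 b1 is exactly B = 3 bytes: K' = 1b 65 b1.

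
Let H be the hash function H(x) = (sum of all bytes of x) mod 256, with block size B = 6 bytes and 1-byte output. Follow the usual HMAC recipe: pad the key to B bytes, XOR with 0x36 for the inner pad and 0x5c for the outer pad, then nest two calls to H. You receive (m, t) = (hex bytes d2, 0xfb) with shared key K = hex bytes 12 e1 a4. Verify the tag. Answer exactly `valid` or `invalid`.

invalid

Key hex bytes 12 e1 a4 is 3 bytes ≤ B = 6; zero-pad to 6 bytes: K' = 12 e1 a4 00 00 00.
K' ⊕ ipad = 24 d7 92 36 36 36; K' ⊕ opad = 4e bd f8 5c 5c 5c.
Inner hash: sum = 36+215+146+54+54+54+210 = 769; mod 256 = 1 → 01.
Outer hash (recomputed tag): sum = 78+189+248+92+92+92+1 = 792; mod 256 = 24 → 18.
Recomputed tag = 18; claimed = fb → mismatch.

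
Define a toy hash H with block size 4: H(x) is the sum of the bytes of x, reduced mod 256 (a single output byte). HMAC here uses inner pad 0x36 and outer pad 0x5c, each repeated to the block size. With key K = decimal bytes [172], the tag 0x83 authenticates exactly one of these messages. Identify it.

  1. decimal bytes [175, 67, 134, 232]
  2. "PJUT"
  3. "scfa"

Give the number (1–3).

Key decimal bytes [172] = ac is 1 byte ≤ B = 4; zero-pad to 4 bytes: K' = ac 00 00 00.
K' ⊕ ipad = 9a 36 36 36; K' ⊕ opad = f0 5c 5c 5c.
m1: inner = H(9a 36 36 36 af 43 86 e8) = 9c; tag = H(f0 5c 5c 5c 9c) = a0
m2: inner = H(9a 36 36 36 50 4a 55 54) = 7f; tag = H(f0 5c 5c 5c 7f) = 83 ← matches
m3: inner = H(9a 36 36 36 73 63 66 61) = d9; tag = H(f0 5c 5c 5c d9) = dd

2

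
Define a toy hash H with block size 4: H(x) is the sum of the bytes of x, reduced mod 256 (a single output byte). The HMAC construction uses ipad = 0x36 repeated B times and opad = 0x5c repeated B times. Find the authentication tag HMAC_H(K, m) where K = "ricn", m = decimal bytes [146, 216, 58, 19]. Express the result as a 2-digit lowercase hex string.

db

Key "ricn" = 72 69 63 6e is exactly B = 4 bytes: K' = 72 69 63 6e.
K' ⊕ ipad = 44 5f 55 58.  K' ⊕ opad = 2e 35 3f 32.
Inner input = (K'⊕ipad) ∥ m = 44 5f 55 58 ∥ 92 d8 3a 13.
Inner hash: sum = 68+95+85+88+146+216+58+19 = 775; mod 256 = 7 → 07.
Outer input = (K'⊕opad) ∥ inner = 2e 35 3f 32 ∥ 07.
Outer hash (tag): sum = 46+53+63+50+7 = 219 → db.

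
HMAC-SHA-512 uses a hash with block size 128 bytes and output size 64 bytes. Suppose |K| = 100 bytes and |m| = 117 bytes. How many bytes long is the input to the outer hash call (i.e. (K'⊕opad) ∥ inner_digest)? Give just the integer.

192

Key is 100 ≤ 128 bytes, zero-padded: |K'| = 128.
Outer input = (K'⊕opad) ∥ H(inner) → 128 + 64 = 192 bytes.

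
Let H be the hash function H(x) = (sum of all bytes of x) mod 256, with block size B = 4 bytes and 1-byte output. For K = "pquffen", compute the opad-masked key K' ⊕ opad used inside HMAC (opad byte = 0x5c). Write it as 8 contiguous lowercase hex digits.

Key "pquffen" = 70 71 75 66 66 65 6e is 7 bytes > B = 4, so hash it first: H(key) = f5, then zero-pad to 4 bytes: K' = f5 00 00 00.
XOR each byte with 0x5c: f5⊕5c=a9, 00⊕5c=5c, 00⊕5c=5c, 00⊕5c=5c.

a95c5c5c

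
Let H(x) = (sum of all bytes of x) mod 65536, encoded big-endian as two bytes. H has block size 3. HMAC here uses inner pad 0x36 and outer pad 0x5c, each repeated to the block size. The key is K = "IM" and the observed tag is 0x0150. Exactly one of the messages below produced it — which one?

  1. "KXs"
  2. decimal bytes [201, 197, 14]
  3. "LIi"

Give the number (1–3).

Key "IM" = 49 4d is 2 bytes ≤ B = 3; zero-pad to 3 bytes: K' = 49 4d 00.
K' ⊕ ipad = 7f 7b 36; K' ⊕ opad = 15 11 5c.
m1: inner = H(7f 7b 36 4b 58 73) = 02 46; tag = H(15 11 5c 02 46) = 00ca
m2: inner = H(7f 7b 36 c9 c5 0e) = 02 cc; tag = H(15 11 5c 02 cc) = 0150 ← matches
m3: inner = H(7f 7b 36 4c 49 69) = 02 2e; tag = H(15 11 5c 02 2e) = 00b2

2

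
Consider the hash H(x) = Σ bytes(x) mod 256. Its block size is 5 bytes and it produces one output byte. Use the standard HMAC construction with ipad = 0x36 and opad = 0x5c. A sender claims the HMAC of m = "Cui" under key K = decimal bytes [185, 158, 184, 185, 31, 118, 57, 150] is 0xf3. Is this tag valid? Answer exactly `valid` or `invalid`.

valid

Key decimal bytes [185, 158, 184, 185, 31, 118, 57, 150] = b9 9e b8 b9 1f 76 39 96 is 8 bytes > B = 5, so hash it first: H(key) = 2c, then zero-pad to 5 bytes: K' = 2c 00 00 00 00.
K' ⊕ ipad = 1a 36 36 36 36; K' ⊕ opad = 70 5c 5c 5c 5c.
Inner hash: sum = 26+54+54+54+54+67+117+105 = 531; mod 256 = 19 → 13.
Outer hash (recomputed tag): sum = 112+92+92+92+92+19 = 499; mod 256 = 243 → f3.
Recomputed tag = f3; claimed = f3 → match.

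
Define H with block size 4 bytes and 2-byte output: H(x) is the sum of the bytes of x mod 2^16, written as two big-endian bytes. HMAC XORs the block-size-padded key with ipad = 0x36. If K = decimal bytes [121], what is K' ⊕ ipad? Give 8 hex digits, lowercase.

4f363636

Key decimal bytes [121] = 79 is 1 byte ≤ B = 4; zero-pad to 4 bytes: K' = 79 00 00 00.
XOR each byte with 0x36: 79⊕36=4f, 00⊕36=36, 00⊕36=36, 00⊕36=36.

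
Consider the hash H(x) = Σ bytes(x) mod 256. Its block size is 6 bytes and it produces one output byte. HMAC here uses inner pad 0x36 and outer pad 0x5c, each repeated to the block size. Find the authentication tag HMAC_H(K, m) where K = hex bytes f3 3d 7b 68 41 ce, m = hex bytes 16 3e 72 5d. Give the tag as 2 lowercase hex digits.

27

Key hex bytes f3 3d 7b 68 41 ce is exactly B = 6 bytes: K' = f3 3d 7b 68 41 ce.
K' ⊕ ipad = c5 0b 4d 5e 77 f8.  K' ⊕ opad = af 61 27 34 1d 92.
Inner input = (K'⊕ipad) ∥ m = c5 0b 4d 5e 77 f8 ∥ 16 3e 72 5d.
Inner hash: sum = 197+11+77+94+119+248+22+62+114+93 = 1037; mod 256 = 13 → 0d.
Outer input = (K'⊕opad) ∥ inner = af 61 27 34 1d 92 ∥ 0d.
Outer hash (tag): sum = 175+97+39+52+29+146+13 = 551; mod 256 = 39 → 27.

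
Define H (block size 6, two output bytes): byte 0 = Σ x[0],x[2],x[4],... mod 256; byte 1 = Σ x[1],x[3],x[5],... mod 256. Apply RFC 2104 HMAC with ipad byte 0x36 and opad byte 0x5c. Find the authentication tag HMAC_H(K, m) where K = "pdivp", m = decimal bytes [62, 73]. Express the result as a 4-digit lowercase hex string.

b6cf

Key "pdivp" = 70 64 69 76 70 is 5 bytes ≤ B = 6; zero-pad to 6 bytes: K' = 70 64 69 76 70 00.
K' ⊕ ipad = 46 52 5f 40 46 36.  K' ⊕ opad = 2c 38 35 2a 2c 5c.
Inner input = (K'⊕ipad) ∥ m = 46 52 5f 40 46 36 ∥ 3e 49.
Inner hash: even-index sum = 297 mod 256 = 41; odd-index sum = 273 mod 256 = 17 → 29 11.
Outer input = (K'⊕opad) ∥ inner = 2c 38 35 2a 2c 5c ∥ 29 11.
Outer hash (tag): even-index sum = 182 mod 256 = 182; odd-index sum = 207 mod 256 = 207 → b6 cf.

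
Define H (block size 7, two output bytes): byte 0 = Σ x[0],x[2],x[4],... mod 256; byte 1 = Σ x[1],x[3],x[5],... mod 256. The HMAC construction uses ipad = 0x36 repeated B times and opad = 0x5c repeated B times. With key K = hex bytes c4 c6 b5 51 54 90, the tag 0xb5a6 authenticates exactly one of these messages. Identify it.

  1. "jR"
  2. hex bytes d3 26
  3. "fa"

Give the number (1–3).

Key hex bytes c4 c6 b5 51 54 90 is 6 bytes ≤ B = 7; zero-pad to 7 bytes: K' = c4 c6 b5 51 54 90 00.
K' ⊕ ipad = f2 f0 83 67 62 a6 36; K' ⊕ opad = 98 9a e9 0d 08 cc 5c.
m1: inner = H(f2 f0 83 67 62 a6 36 6a 52) = 5f 67; tag = H(98 9a e9 0d 08 cc 5c 5f 67) = 4cd2
m2: inner = H(f2 f0 83 67 62 a6 36 d3 26) = 33 d0; tag = H(98 9a e9 0d 08 cc 5c 33 d0) = b5a6 ← matches
m3: inner = H(f2 f0 83 67 62 a6 36 66 61) = 6e 63; tag = H(98 9a e9 0d 08 cc 5c 6e 63) = 48e1

2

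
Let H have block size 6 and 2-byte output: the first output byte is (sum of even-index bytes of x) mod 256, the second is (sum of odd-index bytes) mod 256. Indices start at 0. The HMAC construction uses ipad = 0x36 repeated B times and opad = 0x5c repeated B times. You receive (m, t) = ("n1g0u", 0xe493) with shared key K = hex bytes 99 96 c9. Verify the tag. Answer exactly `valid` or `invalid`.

invalid

Key hex bytes 99 96 c9 is 3 bytes ≤ B = 6; zero-pad to 6 bytes: K' = 99 96 c9 00 00 00.
K' ⊕ ipad = af a0 ff 36 36 36; K' ⊕ opad = c5 ca 95 5c 5c 5c.
Inner hash: even-index sum = 814 mod 256 = 46; odd-index sum = 365 mod 256 = 109 → 2e 6d.
Outer hash (recomputed tag): even-index sum = 484 mod 256 = 228; odd-index sum = 495 mod 256 = 239 → e4 ef.
Recomputed tag = e4ef; claimed = e493 → mismatch.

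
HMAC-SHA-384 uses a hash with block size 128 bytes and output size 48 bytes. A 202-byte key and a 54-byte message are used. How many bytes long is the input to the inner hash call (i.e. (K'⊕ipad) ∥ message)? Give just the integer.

Key is 202 > 128 bytes, so it is hashed to 48 bytes then zero-padded to 128: |K'| = 128.
Inner input = (K'⊕ipad) ∥ m → 128 + 54 = 182 bytes.

182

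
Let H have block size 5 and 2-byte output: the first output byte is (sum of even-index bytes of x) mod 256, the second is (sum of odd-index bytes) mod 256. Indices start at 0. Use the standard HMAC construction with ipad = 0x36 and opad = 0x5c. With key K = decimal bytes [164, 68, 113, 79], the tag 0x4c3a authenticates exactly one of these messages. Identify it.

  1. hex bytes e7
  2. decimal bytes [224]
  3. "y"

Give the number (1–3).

2

Key decimal bytes [164, 68, 113, 79] = a4 44 71 4f is 4 bytes ≤ B = 5; zero-pad to 5 bytes: K' = a4 44 71 4f 00.
K' ⊕ ipad = 92 72 47 79 36; K' ⊕ opad = f8 18 2d 13 5c.
m1: inner = H(92 72 47 79 36 e7) = 0f d2; tag = H(f8 18 2d 13 5c 0f d2) = 533a
m2: inner = H(92 72 47 79 36 e0) = 0f cb; tag = H(f8 18 2d 13 5c 0f cb) = 4c3a ← matches
m3: inner = H(92 72 47 79 36 79) = 0f 64; tag = H(f8 18 2d 13 5c 0f 64) = e53a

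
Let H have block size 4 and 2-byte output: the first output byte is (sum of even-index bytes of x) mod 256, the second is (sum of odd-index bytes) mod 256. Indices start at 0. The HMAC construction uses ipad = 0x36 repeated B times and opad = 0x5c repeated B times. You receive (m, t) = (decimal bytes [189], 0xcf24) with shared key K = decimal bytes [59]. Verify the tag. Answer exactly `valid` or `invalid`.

invalid

Key decimal bytes [59] = 3b is 1 byte ≤ B = 4; zero-pad to 4 bytes: K' = 3b 00 00 00.
K' ⊕ ipad = 0d 36 36 36; K' ⊕ opad = 67 5c 5c 5c.
Inner hash: even-index sum = 256 mod 256 = 0; odd-index sum = 108 mod 256 = 108 → 00 6c.
Outer hash (recomputed tag): even-index sum = 195 mod 256 = 195; odd-index sum = 292 mod 256 = 36 → c3 24.
Recomputed tag = c324; claimed = cf24 → mismatch.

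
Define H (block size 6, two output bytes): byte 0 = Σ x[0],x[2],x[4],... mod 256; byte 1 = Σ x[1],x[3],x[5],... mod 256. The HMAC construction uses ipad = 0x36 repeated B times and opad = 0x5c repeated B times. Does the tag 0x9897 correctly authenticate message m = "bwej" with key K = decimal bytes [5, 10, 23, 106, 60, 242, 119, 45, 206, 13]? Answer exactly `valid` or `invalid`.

Key decimal bytes [5, 10, 23, 106, 60, 242, 119, 45, 206, 13] = 05 0a 17 6a 3c f2 77 2d ce 0d is 10 bytes > B = 6, so hash it first: H(key) = 9d a0, then zero-pad to 6 bytes: K' = 9d a0 00 00 00 00.
K' ⊕ ipad = ab 96 36 36 36 36; K' ⊕ opad = c1 fc 5c 5c 5c 5c.
Inner hash: even-index sum = 478 mod 256 = 222; odd-index sum = 483 mod 256 = 227 → de e3.
Outer hash (recomputed tag): even-index sum = 599 mod 256 = 87; odd-index sum = 663 mod 256 = 151 → 57 97.
Recomputed tag = 5797; claimed = 9897 → mismatch.

invalid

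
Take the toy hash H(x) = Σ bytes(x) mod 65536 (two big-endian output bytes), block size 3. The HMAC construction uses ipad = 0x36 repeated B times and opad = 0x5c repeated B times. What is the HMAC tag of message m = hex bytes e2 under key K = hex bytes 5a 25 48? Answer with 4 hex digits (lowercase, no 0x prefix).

0173

Key hex bytes 5a 25 48 is exactly B = 3 bytes: K' = 5a 25 48.
K' ⊕ ipad = 6c 13 7e.  K' ⊕ opad = 06 79 14.
Inner input = (K'⊕ipad) ∥ m = 6c 13 7e ∥ e2.
Inner hash: sum = 108+19+126+226 = 479 → 01 df.
Outer input = (K'⊕opad) ∥ inner = 06 79 14 ∥ 01 df.
Outer hash (tag): sum = 6+121+20+1+223 = 371 → 01 73.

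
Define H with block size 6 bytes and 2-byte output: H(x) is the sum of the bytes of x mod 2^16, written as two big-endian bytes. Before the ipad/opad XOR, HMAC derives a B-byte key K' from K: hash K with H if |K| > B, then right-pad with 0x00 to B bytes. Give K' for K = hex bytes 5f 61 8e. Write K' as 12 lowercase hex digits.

5f618e000000

Key hex bytes 5f 61 8e is 3 bytes ≤ B = 6; zero-pad to 6 bytes: K' = 5f 61 8e 00 00 00.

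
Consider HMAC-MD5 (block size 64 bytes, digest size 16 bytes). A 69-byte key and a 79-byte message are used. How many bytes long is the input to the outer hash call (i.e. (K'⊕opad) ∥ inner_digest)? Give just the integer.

80

Key is 69 > 64 bytes, so it is hashed to 16 bytes then zero-padded to 64: |K'| = 64.
Outer input = (K'⊕opad) ∥ H(inner) → 64 + 16 = 80 bytes.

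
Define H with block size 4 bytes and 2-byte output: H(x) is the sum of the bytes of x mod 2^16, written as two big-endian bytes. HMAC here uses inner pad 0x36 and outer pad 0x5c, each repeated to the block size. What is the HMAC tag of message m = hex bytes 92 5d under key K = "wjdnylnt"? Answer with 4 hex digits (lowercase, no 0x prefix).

021a

Key "wjdnylnt" = 77 6a 64 6e 79 6c 6e 74 is 8 bytes > B = 4, so hash it first: H(key) = 03 7a, then zero-pad to 4 bytes: K' = 03 7a 00 00.
K' ⊕ ipad = 35 4c 36 36.  K' ⊕ opad = 5f 26 5c 5c.
Inner input = (K'⊕ipad) ∥ m = 35 4c 36 36 ∥ 92 5d.
Inner hash: sum = 53+76+54+54+146+93 = 476 → 01 dc.
Outer input = (K'⊕opad) ∥ inner = 5f 26 5c 5c ∥ 01 dc.
Outer hash (tag): sum = 95+38+92+92+1+220 = 538 → 02 1a.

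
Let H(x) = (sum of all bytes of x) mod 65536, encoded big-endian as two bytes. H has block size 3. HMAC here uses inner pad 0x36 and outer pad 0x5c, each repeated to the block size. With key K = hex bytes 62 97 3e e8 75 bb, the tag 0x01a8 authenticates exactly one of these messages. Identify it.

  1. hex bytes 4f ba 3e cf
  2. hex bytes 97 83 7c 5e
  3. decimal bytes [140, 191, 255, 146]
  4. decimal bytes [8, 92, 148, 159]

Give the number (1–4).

Key hex bytes 62 97 3e e8 75 bb is 6 bytes > B = 3, so hash it first: H(key) = 03 4f, then zero-pad to 3 bytes: K' = 03 4f 00.
K' ⊕ ipad = 35 79 36; K' ⊕ opad = 5f 13 5c.
m1: inner = H(35 79 36 4f ba 3e cf) = 02 fa; tag = H(5f 13 5c 02 fa) = 01ca
m2: inner = H(35 79 36 97 83 7c 5e) = 02 d8; tag = H(5f 13 5c 02 d8) = 01a8 ← matches
m3: inner = H(35 79 36 8c bf ff 92) = 03 c0; tag = H(5f 13 5c 03 c0) = 0191
m4: inner = H(35 79 36 08 5c 94 9f) = 02 7b; tag = H(5f 13 5c 02 7b) = 014b

2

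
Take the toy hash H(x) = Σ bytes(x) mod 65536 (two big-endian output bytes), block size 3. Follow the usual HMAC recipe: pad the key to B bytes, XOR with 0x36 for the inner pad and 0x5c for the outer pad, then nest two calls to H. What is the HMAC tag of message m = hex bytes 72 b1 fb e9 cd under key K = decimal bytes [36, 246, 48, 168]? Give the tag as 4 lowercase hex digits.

0171

Key decimal bytes [36, 246, 48, 168] = 24 f6 30 a8 is 4 bytes > B = 3, so hash it first: H(key) = 01 f2, then zero-pad to 3 bytes: K' = 01 f2 00.
K' ⊕ ipad = 37 c4 36.  K' ⊕ opad = 5d ae 5c.
Inner input = (K'⊕ipad) ∥ m = 37 c4 36 ∥ 72 b1 fb e9 cd.
Inner hash: sum = 55+196+54+114+177+251+233+205 = 1285 → 05 05.
Outer input = (K'⊕opad) ∥ inner = 5d ae 5c ∥ 05 05.
Outer hash (tag): sum = 93+174+92+5+5 = 369 → 01 71.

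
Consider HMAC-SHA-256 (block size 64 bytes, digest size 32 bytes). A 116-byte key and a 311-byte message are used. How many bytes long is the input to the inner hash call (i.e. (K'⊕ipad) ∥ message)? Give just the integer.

Key is 116 > 64 bytes, so it is hashed to 32 bytes then zero-padded to 64: |K'| = 64.
Inner input = (K'⊕ipad) ∥ m → 64 + 311 = 375 bytes.

375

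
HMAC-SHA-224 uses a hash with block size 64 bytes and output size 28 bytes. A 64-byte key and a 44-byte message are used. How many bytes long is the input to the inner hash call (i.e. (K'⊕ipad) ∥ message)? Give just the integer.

Key is 64 ≤ 64 bytes, zero-padded: |K'| = 64.
Inner input = (K'⊕ipad) ∥ m → 64 + 44 = 108 bytes.

108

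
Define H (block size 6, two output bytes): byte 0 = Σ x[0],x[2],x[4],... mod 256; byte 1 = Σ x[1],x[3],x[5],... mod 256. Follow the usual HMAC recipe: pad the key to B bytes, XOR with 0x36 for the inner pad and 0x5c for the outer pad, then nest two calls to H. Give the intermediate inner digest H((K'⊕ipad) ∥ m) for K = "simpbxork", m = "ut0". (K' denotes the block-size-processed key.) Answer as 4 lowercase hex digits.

Key "simpbxork" = 73 69 6d 70 62 78 6f 72 6b is 9 bytes > B = 6, so hash it first: H(key) = 1c c3, then zero-pad to 6 bytes: K' = 1c c3 00 00 00 00.
K' ⊕ ipad = 2a f5 36 36 36 36.
Inner input = 2a f5 36 36 36 36 ∥ 75 74 30.
Inner hash: even-index sum = 315 mod 256 = 59; odd-index sum = 469 mod 256 = 213 → 3b d5.

3bd5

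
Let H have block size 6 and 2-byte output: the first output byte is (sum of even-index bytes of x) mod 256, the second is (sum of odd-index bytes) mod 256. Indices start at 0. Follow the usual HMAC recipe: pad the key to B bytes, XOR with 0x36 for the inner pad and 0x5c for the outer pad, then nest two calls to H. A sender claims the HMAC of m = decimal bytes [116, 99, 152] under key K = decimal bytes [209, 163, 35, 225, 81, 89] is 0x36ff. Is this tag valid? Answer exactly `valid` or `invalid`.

Key decimal bytes [209, 163, 35, 225, 81, 89] = d1 a3 23 e1 51 59 is exactly B = 6 bytes: K' = d1 a3 23 e1 51 59.
K' ⊕ ipad = e7 95 15 d7 67 6f; K' ⊕ opad = 8d ff 7f bd 0d 05.
Inner hash: even-index sum = 623 mod 256 = 111; odd-index sum = 574 mod 256 = 62 → 6f 3e.
Outer hash (recomputed tag): even-index sum = 392 mod 256 = 136; odd-index sum = 511 mod 256 = 255 → 88 ff.
Recomputed tag = 88ff; claimed = 36ff → mismatch.

invalid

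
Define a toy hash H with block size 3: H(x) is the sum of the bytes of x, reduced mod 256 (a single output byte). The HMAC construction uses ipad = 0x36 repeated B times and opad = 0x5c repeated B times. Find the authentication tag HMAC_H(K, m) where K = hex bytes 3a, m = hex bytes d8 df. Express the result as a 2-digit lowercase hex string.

4d

Key hex bytes 3a is 1 byte ≤ B = 3; zero-pad to 3 bytes: K' = 3a 00 00.
K' ⊕ ipad = 0c 36 36.  K' ⊕ opad = 66 5c 5c.
Inner input = (K'⊕ipad) ∥ m = 0c 36 36 ∥ d8 df.
Inner hash: sum = 12+54+54+216+223 = 559; mod 256 = 47 → 2f.
Outer input = (K'⊕opad) ∥ inner = 66 5c 5c ∥ 2f.
Outer hash (tag): sum = 102+92+92+47 = 333; mod 256 = 77 → 4d.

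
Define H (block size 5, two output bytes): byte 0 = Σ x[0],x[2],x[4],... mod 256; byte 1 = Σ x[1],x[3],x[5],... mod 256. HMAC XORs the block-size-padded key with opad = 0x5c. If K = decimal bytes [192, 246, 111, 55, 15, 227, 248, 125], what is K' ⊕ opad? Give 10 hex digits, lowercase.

Key decimal bytes [192, 246, 111, 55, 15, 227, 248, 125] = c0 f6 6f 37 0f e3 f8 7d is 8 bytes > B = 5, so hash it first: H(key) = 36 8d, then zero-pad to 5 bytes: K' = 36 8d 00 00 00.
XOR each byte with 0x5c: 36⊕5c=6a, 8d⊕5c=d1, 00⊕5c=5c, 00⊕5c=5c, 00⊕5c=5c.

6ad15c5c5c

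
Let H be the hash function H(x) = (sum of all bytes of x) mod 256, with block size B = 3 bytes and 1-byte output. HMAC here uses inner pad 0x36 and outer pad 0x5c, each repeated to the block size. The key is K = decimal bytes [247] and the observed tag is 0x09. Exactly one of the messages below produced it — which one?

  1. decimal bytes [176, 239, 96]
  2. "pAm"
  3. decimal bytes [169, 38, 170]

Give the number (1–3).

3

Key decimal bytes [247] = f7 is 1 byte ≤ B = 3; zero-pad to 3 bytes: K' = f7 00 00.
K' ⊕ ipad = c1 36 36; K' ⊕ opad = ab 5c 5c.
m1: inner = H(c1 36 36 b0 ef 60) = 2c; tag = H(ab 5c 5c 2c) = 8f
m2: inner = H(c1 36 36 70 41 6d) = 4b; tag = H(ab 5c 5c 4b) = ae
m3: inner = H(c1 36 36 a9 26 aa) = a6; tag = H(ab 5c 5c a6) = 09 ← matches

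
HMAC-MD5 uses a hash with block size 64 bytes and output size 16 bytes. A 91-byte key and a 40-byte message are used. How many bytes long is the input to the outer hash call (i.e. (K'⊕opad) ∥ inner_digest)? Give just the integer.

Key is 91 > 64 bytes, so it is hashed to 16 bytes then zero-padded to 64: |K'| = 64.
Outer input = (K'⊕opad) ∥ H(inner) → 64 + 16 = 80 bytes.

80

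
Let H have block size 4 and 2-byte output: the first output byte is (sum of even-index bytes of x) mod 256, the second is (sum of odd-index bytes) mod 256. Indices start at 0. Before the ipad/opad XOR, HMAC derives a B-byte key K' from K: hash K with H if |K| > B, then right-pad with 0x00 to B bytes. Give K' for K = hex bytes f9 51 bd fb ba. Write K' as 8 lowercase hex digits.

|K| = 5 > B = 4, so first hash the key.
H(K): even-index sum = 624 mod 256 = 112; odd-index sum = 332 mod 256 = 76 → 70 4c.
Zero-pad H(K) = 70 4c to 4 bytes: K' = 70 4c 00 00.

704c0000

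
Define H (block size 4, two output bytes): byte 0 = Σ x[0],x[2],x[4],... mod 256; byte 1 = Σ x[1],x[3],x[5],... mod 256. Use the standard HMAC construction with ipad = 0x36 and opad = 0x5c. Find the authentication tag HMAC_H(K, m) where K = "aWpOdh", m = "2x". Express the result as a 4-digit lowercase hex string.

Key "aWpOdh" = 61 57 70 4f 64 68 is 6 bytes > B = 4, so hash it first: H(key) = 35 0e, then zero-pad to 4 bytes: K' = 35 0e 00 00.
K' ⊕ ipad = 03 38 36 36.  K' ⊕ opad = 69 52 5c 5c.
Inner input = (K'⊕ipad) ∥ m = 03 38 36 36 ∥ 32 78.
Inner hash: even-index sum = 107 mod 256 = 107; odd-index sum = 230 mod 256 = 230 → 6b e6.
Outer input = (K'⊕opad) ∥ inner = 69 52 5c 5c ∥ 6b e6.
Outer hash (tag): even-index sum = 304 mod 256 = 48; odd-index sum = 404 mod 256 = 148 → 30 94.

3094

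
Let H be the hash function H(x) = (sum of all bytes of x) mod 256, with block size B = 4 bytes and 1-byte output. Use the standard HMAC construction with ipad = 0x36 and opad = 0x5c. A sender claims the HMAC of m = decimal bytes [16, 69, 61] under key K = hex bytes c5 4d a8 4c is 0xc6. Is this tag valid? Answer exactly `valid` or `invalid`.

valid

Key hex bytes c5 4d a8 4c is exactly B = 4 bytes: K' = c5 4d a8 4c.
K' ⊕ ipad = f3 7b 9e 7a; K' ⊕ opad = 99 11 f4 10.
Inner hash: sum = 243+123+158+122+16+69+61 = 792; mod 256 = 24 → 18.
Outer hash (recomputed tag): sum = 153+17+244+16+24 = 454; mod 256 = 198 → c6.
Recomputed tag = c6; claimed = c6 → match.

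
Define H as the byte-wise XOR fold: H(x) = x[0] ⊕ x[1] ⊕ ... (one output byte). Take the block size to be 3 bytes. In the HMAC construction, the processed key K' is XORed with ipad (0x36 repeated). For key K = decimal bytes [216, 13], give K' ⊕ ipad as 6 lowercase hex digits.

Key decimal bytes [216, 13] = d8 0d is 2 bytes ≤ B = 3; zero-pad to 3 bytes: K' = d8 0d 00.
XOR each byte with 0x36: d8⊕36=ee, 0d⊕36=3b, 00⊕36=36.

ee3b36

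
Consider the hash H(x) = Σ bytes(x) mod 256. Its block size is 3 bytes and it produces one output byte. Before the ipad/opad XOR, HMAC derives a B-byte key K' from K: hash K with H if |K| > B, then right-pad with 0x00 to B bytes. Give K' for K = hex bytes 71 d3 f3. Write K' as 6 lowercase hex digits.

Key hex bytes 71 d3 f3 is exactly B = 3 bytes: K' = 71 d3 f3.

71d3f3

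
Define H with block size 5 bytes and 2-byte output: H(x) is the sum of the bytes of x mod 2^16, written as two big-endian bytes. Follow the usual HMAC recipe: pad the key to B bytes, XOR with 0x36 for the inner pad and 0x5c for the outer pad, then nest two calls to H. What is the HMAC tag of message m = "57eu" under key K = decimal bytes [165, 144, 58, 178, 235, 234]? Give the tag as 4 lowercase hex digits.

02fc

Key decimal bytes [165, 144, 58, 178, 235, 234] = a5 90 3a b2 eb ea is 6 bytes > B = 5, so hash it first: H(key) = 03 f6, then zero-pad to 5 bytes: K' = 03 f6 00 00 00.
K' ⊕ ipad = 35 c0 36 36 36.  K' ⊕ opad = 5f aa 5c 5c 5c.
Inner input = (K'⊕ipad) ∥ m = 35 c0 36 36 36 ∥ 35 37 65 75.
Inner hash: sum = 53+192+54+54+54+53+55+101+117 = 733 → 02 dd.
Outer input = (K'⊕opad) ∥ inner = 5f aa 5c 5c 5c ∥ 02 dd.
Outer hash (tag): sum = 95+170+92+92+92+2+221 = 764 → 02 fc.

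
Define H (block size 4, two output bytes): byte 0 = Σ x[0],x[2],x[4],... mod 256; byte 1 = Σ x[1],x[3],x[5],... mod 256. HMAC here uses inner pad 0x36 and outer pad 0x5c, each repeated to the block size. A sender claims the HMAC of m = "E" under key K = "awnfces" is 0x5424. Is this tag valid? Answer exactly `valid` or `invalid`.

invalid

Key "awnfces" = 61 77 6e 66 63 65 73 is 7 bytes > B = 4, so hash it first: H(key) = a5 42, then zero-pad to 4 bytes: K' = a5 42 00 00.
K' ⊕ ipad = 93 74 36 36; K' ⊕ opad = f9 1e 5c 5c.
Inner hash: even-index sum = 270 mod 256 = 14; odd-index sum = 170 mod 256 = 170 → 0e aa.
Outer hash (recomputed tag): even-index sum = 355 mod 256 = 99; odd-index sum = 292 mod 256 = 36 → 63 24.
Recomputed tag = 6324; claimed = 5424 → mismatch.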